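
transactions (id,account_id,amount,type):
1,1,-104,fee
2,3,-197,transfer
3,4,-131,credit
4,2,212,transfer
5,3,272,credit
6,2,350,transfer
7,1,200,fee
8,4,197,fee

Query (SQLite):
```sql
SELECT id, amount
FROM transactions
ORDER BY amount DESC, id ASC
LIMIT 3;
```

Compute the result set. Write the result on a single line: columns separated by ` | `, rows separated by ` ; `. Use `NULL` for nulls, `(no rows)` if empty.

Sort by amount desc, tiebreak id asc: (350, id=6), (272, id=5), (212, id=4), (200, id=7), (197, id=8), (-104, id=1) …. Take first 3.

6 | 350 ; 5 | 272 ; 4 | 212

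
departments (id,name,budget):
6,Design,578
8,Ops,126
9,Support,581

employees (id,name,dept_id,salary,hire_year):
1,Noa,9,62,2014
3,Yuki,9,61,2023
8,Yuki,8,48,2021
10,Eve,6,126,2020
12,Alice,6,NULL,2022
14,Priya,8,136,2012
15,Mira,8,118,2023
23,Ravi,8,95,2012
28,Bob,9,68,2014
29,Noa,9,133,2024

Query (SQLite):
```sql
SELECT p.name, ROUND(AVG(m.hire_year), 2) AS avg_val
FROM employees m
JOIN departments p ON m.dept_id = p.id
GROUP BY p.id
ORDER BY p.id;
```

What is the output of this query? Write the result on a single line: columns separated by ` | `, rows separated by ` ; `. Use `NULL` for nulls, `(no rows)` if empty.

Design | 2021 ; Ops | 2017 ; Support | 2018.75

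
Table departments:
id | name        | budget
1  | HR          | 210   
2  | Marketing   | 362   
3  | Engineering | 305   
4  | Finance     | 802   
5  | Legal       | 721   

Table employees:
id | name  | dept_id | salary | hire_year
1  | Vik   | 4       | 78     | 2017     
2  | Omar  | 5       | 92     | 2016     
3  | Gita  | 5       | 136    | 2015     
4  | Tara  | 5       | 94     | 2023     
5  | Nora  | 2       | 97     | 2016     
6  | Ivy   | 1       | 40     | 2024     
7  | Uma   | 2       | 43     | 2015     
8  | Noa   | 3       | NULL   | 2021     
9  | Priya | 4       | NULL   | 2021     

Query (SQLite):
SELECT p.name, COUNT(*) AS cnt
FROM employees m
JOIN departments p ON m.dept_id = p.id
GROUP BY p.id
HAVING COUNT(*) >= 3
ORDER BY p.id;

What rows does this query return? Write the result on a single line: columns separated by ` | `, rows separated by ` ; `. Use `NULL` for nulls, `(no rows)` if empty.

Join each employees row to its departments via dept_id.
Group joined rows by departments.id; compute COUNT(*) per group.
HAVING: keep groups with count ≥ 3.
  1: ids {6} → COUNT(*)=1
  2: ids {5, 7} → COUNT(*)=2
  3: ids {8} → COUNT(*)=1
  4: ids {1, 9} → COUNT(*)=2
  5: ids {2, 3, 4} → COUNT(*)=3

Legal | 3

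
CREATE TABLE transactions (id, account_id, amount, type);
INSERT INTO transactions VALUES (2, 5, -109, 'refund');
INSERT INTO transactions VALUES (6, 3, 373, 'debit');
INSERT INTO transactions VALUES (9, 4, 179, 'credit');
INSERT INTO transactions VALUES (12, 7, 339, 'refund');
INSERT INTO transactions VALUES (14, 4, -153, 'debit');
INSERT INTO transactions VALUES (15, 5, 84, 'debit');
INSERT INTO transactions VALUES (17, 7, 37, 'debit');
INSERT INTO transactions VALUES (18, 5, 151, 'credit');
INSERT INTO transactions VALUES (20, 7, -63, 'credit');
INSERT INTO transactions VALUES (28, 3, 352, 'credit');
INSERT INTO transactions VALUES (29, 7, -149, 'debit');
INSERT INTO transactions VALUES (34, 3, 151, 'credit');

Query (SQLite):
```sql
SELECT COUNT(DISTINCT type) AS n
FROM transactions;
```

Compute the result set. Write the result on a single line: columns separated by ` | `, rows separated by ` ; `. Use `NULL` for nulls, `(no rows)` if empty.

Count distinct non-NULL type values.

3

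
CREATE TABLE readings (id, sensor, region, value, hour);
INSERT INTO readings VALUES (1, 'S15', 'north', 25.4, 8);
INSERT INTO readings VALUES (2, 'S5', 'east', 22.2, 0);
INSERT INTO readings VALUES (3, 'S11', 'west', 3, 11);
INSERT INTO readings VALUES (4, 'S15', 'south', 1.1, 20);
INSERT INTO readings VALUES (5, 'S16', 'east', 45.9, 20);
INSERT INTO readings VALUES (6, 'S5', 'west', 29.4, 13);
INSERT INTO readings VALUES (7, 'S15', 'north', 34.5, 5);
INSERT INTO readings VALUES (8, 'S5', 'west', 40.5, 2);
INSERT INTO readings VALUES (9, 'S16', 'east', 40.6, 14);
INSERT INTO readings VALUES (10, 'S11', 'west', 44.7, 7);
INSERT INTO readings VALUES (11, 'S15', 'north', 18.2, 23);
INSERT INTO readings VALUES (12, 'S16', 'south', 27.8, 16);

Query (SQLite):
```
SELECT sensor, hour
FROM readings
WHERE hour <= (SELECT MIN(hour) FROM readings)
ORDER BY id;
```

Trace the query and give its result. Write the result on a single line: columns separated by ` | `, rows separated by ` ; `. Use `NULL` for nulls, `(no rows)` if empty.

Scalar subquery: MIN(hour) over all readings rows = 0.
Keep rows where hour <= that value.

S5 | 0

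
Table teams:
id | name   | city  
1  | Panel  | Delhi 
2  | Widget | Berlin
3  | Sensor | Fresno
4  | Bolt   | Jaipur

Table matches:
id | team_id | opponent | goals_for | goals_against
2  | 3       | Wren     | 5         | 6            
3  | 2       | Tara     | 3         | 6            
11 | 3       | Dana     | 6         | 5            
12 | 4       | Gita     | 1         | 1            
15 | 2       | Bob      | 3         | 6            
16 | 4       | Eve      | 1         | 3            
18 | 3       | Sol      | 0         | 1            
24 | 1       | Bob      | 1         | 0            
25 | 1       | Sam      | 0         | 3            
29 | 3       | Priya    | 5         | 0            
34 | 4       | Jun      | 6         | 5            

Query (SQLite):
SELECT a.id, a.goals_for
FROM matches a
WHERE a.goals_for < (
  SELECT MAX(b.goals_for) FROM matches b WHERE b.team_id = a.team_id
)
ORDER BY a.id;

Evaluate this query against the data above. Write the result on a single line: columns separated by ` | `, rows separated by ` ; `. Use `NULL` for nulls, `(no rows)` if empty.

2 | 5 ; 12 | 1 ; 16 | 1 ; 18 | 0 ; 25 | 0 ; 29 | 5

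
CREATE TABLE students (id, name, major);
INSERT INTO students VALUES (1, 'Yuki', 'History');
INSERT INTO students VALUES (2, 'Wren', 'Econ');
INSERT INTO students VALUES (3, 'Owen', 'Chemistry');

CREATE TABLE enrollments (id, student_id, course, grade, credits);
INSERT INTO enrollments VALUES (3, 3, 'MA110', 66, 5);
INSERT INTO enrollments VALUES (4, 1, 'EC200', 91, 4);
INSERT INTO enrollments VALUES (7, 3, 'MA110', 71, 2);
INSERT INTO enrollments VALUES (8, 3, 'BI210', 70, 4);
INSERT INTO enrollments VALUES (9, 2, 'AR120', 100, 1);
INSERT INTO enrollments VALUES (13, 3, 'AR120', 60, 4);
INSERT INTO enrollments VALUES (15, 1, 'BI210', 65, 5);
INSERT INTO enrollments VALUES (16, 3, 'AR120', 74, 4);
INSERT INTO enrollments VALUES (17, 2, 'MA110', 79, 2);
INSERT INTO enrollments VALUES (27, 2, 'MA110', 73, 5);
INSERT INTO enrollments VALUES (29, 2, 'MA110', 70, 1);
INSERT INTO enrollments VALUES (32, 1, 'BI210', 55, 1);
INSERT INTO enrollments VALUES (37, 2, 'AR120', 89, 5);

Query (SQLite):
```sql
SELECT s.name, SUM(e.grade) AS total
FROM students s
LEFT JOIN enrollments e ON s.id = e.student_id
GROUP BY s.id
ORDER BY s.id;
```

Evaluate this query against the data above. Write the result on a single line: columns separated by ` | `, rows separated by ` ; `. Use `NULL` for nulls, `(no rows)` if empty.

Yuki | 211 ; Wren | 411 ; Owen | 341

LEFT JOIN keeps every students row; unmatched ones get NULL for enrollments columns.
Group by students.id and compute SUM(e.grade). SUM over an all-NULL group is NULL.
  1: ids {4, 15, 32} → SUM(e.grade)=211
  2: ids {9, 17, 27, 29, 37} → SUM(e.grade)=411
  3: ids {3, 7, 8, 13, 16} → SUM(e.grade)=341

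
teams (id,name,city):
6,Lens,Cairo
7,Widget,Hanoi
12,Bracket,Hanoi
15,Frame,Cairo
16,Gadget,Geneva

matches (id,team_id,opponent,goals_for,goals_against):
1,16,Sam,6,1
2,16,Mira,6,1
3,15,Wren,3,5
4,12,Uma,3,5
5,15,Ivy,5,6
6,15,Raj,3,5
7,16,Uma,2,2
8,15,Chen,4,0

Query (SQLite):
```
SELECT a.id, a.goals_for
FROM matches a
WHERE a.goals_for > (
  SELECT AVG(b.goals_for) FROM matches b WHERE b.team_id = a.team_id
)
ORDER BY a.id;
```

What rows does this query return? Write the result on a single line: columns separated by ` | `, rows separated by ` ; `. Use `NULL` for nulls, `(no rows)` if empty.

1 | 6 ; 2 | 6 ; 5 | 5 ; 8 | 4

For each matches row a, compute AVG(goals_for) over rows sharing a.team_id.
Keep row a if a.goals_for > that per-group AVG.
  team_id=12: AVG(goals_for) = 3.0
  team_id=15: AVG(goals_for) = 3.75
  team_id=16: AVG(goals_for) = 4.666667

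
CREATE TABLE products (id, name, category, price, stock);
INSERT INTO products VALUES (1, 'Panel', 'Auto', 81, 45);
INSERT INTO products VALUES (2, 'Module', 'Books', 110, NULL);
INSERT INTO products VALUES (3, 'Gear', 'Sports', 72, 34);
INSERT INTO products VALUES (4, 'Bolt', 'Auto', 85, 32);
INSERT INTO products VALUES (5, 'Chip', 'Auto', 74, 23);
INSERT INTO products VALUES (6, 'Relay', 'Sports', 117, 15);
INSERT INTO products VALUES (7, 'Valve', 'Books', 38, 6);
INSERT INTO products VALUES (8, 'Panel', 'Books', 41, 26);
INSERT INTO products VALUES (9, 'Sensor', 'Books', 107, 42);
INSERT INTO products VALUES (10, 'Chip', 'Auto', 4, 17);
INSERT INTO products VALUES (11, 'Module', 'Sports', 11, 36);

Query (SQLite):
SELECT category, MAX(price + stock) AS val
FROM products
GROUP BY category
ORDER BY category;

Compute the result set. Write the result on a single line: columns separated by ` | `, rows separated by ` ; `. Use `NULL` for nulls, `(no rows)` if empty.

For each row compute price + stock.
Group by category; take MAX of the expression per group.
  Auto: ids {1, 4, 5, 10} → MAX(price + stock)=126
  Books: ids {2, 7, 8, 9} → MAX(price + stock)=149
  Sports: ids {3, 6, 11} → MAX(price + stock)=132

Auto | 126 ; Books | 149 ; Sports | 132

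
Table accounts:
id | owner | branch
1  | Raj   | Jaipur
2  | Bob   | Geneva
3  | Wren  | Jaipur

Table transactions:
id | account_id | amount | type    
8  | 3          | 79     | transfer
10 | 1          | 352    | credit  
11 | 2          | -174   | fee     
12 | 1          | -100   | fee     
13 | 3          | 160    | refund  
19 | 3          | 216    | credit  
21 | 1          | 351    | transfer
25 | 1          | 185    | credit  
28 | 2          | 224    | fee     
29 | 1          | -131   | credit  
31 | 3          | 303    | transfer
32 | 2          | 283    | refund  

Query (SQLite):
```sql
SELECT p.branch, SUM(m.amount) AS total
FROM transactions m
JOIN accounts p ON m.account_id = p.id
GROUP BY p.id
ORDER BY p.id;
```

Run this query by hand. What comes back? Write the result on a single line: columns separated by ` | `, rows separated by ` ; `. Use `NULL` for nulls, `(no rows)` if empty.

Jaipur | 657 ; Geneva | 333 ; Jaipur | 758

Join each transactions row to its accounts via account_id.
Group joined rows by accounts.id; compute SUM(m.amount) per group.
  1: ids {10, 12, 21, 25, 29} → SUM(m.amount)=657
  2: ids {11, 28, 32} → SUM(m.amount)=333
  3: ids {8, 13, 19, 31} → SUM(m.amount)=758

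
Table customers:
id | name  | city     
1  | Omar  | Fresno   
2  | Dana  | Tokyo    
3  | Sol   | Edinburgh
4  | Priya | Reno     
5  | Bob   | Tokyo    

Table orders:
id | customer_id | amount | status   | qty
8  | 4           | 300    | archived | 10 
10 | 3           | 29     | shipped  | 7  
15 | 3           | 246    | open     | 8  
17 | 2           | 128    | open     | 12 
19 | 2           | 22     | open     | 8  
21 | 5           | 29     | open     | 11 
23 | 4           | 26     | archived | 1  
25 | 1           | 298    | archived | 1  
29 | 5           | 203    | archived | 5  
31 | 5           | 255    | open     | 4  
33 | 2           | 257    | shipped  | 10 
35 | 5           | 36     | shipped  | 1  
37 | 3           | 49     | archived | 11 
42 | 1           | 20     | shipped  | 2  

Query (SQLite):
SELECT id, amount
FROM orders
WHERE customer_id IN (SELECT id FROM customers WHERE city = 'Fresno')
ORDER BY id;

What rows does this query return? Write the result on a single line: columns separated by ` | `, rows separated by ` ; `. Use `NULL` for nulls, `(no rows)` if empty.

25 | 298 ; 42 | 20

Inner query: customers.id where city = 'Fresno'.
Outer: keep orders rows whose customer_id is in that set.
Inner query → {1}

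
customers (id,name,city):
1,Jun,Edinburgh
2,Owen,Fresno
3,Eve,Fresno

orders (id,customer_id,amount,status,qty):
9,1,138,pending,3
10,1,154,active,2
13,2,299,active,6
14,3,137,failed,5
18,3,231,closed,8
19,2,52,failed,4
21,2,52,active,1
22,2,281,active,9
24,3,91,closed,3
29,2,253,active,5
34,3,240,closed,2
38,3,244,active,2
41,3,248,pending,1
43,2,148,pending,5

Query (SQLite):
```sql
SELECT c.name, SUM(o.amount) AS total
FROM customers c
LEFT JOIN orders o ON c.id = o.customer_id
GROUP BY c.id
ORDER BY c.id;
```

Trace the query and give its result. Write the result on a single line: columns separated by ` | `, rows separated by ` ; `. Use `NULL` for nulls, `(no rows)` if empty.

LEFT JOIN keeps every customers row; unmatched ones get NULL for orders columns.
Group by customers.id and compute SUM(o.amount). SUM over an all-NULL group is NULL.
  1: ids {9, 10} → SUM(o.amount)=292
  2: ids {13, 19, 21, 22, 29, 43} → SUM(o.amount)=1085
  3: ids {14, 18, 24, 34, 38, 41} → SUM(o.amount)=1191

Jun | 292 ; Owen | 1085 ; Eve | 1191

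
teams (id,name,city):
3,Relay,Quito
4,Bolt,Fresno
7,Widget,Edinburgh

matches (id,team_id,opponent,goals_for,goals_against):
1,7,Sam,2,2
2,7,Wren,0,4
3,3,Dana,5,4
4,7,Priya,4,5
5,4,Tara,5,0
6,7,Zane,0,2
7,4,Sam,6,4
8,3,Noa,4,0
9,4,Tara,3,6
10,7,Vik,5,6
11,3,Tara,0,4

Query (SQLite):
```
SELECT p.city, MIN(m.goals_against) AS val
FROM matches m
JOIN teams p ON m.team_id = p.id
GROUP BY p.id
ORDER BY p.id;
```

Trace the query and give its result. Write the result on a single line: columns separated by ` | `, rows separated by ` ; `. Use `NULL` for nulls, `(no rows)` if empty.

Quito | 0 ; Fresno | 0 ; Edinburgh | 2

Join each matches row to its teams via team_id.
Group joined rows by teams.id; compute MIN(m.goals_against) per group.
  3: ids {3, 8, 11} → MIN(m.goals_against)=0
  4: ids {5, 7, 9} → MIN(m.goals_against)=0
  7: ids {1, 2, 4, 6, 10} → MIN(m.goals_against)=2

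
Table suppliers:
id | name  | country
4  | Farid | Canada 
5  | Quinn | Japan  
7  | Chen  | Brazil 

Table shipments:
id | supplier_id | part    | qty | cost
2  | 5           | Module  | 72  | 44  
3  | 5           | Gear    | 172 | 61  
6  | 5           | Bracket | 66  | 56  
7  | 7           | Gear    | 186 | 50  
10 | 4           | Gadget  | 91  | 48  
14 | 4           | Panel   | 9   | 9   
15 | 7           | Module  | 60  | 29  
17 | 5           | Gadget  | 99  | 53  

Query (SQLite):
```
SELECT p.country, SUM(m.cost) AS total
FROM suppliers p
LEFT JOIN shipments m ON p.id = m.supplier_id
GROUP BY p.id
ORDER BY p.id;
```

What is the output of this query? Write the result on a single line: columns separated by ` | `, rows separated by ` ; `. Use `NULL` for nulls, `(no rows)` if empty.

LEFT JOIN keeps every suppliers row; unmatched ones get NULL for shipments columns.
Group by suppliers.id and compute SUM(m.cost). SUM over an all-NULL group is NULL.
  4: ids {10, 14} → SUM(m.cost)=57
  5: ids {2, 3, 6, 17} → SUM(m.cost)=214
  7: ids {7, 15} → SUM(m.cost)=79

Canada | 57 ; Japan | 214 ; Brazil | 79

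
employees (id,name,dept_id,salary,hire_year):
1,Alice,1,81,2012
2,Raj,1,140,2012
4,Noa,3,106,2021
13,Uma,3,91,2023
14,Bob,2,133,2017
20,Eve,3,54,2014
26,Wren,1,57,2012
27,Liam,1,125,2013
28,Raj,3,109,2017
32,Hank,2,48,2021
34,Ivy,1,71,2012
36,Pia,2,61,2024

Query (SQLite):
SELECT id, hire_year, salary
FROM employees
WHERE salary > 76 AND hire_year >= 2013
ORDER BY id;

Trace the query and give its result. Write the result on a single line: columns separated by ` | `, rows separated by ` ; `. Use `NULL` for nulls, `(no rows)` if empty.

4 | 2021 | 106 ; 13 | 2023 | 91 ; 14 | 2017 | 133 ; 27 | 2013 | 125 ; 28 | 2017 | 109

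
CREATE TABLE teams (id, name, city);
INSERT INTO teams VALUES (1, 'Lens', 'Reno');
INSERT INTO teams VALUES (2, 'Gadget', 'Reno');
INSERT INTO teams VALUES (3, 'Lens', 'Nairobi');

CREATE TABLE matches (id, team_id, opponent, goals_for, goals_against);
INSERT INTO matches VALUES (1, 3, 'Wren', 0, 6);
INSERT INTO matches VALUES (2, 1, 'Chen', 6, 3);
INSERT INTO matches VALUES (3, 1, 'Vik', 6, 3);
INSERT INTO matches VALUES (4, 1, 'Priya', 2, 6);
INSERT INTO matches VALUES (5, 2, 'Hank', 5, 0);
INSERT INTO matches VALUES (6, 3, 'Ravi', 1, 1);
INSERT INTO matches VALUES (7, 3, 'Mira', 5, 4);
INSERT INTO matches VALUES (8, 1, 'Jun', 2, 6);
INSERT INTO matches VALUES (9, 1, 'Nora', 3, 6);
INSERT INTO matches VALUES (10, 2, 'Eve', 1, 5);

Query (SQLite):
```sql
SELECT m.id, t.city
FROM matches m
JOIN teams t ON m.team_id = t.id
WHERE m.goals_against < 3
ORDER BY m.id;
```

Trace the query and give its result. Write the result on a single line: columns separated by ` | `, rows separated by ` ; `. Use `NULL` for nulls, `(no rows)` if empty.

Each matches row matches the teams row where team_id = teams.id.
Then keep rows with m.goals_against < 3.

5 | Reno ; 6 | Nairobi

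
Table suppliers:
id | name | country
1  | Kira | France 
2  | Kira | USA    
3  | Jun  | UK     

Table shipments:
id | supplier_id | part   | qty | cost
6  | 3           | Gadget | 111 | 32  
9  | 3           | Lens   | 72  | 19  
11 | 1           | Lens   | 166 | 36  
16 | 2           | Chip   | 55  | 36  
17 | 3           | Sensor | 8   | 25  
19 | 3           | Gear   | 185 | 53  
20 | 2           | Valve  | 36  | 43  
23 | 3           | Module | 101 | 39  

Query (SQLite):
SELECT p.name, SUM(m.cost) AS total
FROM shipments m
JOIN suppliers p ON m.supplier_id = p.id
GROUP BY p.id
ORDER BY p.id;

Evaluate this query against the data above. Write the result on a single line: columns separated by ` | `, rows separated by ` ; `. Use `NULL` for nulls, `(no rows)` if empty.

Kira | 36 ; Kira | 79 ; Jun | 168

Join each shipments row to its suppliers via supplier_id.
Group joined rows by suppliers.id; compute SUM(m.cost) per group.
  1: ids {11} → SUM(m.cost)=36
  2: ids {16, 20} → SUM(m.cost)=79
  3: ids {6, 9, 17, 19, 23} → SUM(m.cost)=168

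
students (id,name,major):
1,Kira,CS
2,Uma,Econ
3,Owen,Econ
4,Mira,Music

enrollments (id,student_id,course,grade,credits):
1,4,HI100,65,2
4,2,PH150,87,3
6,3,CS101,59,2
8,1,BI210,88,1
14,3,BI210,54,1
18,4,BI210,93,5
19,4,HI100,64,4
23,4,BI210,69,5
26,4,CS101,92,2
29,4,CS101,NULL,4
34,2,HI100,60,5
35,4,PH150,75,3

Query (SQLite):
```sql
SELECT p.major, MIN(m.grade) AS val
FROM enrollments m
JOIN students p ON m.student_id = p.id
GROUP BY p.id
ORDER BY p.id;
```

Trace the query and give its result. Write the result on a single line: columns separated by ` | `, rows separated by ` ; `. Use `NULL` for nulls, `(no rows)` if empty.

Join each enrollments row to its students via student_id.
Group joined rows by students.id; compute MIN(m.grade) per group.
  1: ids {8} → MIN(m.grade)=88
  2: ids {4, 34} → MIN(m.grade)=60
  3: ids {6, 14} → MIN(m.grade)=54
  4: ids {1, 18, 19, 23, 26, 29, 35} → MIN(m.grade)=64

CS | 88 ; Econ | 60 ; Econ | 54 ; Music | 64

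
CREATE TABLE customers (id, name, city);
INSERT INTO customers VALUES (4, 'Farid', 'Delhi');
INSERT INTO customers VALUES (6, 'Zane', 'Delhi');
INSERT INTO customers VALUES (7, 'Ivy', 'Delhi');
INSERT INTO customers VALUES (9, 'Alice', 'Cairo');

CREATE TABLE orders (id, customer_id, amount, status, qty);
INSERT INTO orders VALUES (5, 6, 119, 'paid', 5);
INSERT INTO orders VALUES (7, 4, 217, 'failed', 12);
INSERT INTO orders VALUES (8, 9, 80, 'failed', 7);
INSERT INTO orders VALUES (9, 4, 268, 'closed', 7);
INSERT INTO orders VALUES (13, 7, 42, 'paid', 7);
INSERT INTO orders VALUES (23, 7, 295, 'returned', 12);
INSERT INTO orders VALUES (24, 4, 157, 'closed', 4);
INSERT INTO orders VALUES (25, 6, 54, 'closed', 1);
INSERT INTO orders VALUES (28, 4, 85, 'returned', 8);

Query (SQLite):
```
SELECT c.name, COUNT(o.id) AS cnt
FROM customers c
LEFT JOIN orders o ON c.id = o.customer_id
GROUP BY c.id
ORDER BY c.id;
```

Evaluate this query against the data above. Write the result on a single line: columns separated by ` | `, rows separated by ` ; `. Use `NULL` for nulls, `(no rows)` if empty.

LEFT JOIN keeps every customers row; unmatched ones get NULL for orders columns.
Group by customers.id and compute COUNT(o.id). COUNT(col) of an all-NULL group is 0.
  4: ids {7, 9, 24, 28} → COUNT(o.id)=4
  6: ids {5, 25} → COUNT(o.id)=2
  7: ids {13, 23} → COUNT(o.id)=2
  9: ids {8} → COUNT(o.id)=1

Farid | 4 ; Zane | 2 ; Ivy | 2 ; Alice | 1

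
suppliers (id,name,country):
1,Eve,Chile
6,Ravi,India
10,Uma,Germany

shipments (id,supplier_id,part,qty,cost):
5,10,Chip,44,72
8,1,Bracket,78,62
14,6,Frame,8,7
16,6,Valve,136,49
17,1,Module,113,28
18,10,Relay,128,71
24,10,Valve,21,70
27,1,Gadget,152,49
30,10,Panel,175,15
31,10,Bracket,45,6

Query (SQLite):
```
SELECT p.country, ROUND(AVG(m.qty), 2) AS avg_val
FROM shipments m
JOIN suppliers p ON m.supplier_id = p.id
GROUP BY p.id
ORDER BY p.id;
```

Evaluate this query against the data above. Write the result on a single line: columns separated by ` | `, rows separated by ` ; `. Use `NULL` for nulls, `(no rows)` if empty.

Join each shipments row to its suppliers via supplier_id.
Group joined rows by suppliers.id; compute ROUND(AVG(m.qty), 2) per group.
  1: ids {8, 17, 27} → ROUND(AVG(m.qty), 2)=114.33
  6: ids {14, 16} → ROUND(AVG(m.qty), 2)=72
  10: ids {5, 18, 24, 30, 31} → ROUND(AVG(m.qty), 2)=82.6

Chile | 114.33 ; India | 72 ; Germany | 82.6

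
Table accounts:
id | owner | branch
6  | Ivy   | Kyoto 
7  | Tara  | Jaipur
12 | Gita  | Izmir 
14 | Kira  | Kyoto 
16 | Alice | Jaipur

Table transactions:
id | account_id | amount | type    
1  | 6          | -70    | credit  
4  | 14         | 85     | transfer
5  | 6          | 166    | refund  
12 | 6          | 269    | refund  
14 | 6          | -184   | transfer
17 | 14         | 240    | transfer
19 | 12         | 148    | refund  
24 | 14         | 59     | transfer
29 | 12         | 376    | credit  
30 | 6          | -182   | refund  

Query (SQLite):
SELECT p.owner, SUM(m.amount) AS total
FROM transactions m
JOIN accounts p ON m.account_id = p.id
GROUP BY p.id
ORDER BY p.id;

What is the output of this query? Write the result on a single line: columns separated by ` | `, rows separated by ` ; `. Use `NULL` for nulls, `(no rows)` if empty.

Ivy | -1 ; Gita | 524 ; Kira | 384

Join each transactions row to its accounts via account_id.
Group joined rows by accounts.id; compute SUM(m.amount) per group.
  6: ids {1, 5, 12, 14, 30} → SUM(m.amount)=-1
  12: ids {19, 29} → SUM(m.amount)=524
  14: ids {4, 17, 24} → SUM(m.amount)=384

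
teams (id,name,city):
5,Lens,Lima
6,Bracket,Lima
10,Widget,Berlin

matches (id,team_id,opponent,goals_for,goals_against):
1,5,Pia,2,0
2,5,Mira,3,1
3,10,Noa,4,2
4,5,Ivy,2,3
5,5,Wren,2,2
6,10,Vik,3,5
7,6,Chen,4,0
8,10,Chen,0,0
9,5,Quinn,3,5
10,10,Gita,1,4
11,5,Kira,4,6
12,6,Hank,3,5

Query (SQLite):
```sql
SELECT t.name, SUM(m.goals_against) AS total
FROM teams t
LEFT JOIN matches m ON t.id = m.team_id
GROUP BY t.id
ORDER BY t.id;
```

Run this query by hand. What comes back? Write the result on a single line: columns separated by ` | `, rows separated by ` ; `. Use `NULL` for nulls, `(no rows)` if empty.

Lens | 17 ; Bracket | 5 ; Widget | 11

LEFT JOIN keeps every teams row; unmatched ones get NULL for matches columns.
Group by teams.id and compute SUM(m.goals_against). SUM over an all-NULL group is NULL.
  5: ids {1, 2, 4, 5, 9, 11} → SUM(m.goals_against)=17
  6: ids {7, 12} → SUM(m.goals_against)=5
  10: ids {3, 6, 8, 10} → SUM(m.goals_against)=11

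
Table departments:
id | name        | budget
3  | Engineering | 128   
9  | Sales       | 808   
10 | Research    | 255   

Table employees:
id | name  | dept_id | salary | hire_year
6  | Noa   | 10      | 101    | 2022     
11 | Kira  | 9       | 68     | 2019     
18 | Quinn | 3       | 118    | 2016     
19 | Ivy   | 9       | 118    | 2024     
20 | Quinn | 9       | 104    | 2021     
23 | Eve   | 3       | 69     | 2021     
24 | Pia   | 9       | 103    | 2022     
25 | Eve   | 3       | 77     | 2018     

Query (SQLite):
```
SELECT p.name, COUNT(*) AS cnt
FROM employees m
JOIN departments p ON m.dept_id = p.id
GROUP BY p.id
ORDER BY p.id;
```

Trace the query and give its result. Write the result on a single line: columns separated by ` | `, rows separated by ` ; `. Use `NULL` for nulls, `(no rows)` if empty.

Engineering | 3 ; Sales | 4 ; Research | 1

Join each employees row to its departments via dept_id.
Group joined rows by departments.id; compute COUNT(*) per group.
  3: ids {18, 23, 25} → COUNT(*)=3
  9: ids {11, 19, 20, 24} → COUNT(*)=4
  10: ids {6} → COUNT(*)=1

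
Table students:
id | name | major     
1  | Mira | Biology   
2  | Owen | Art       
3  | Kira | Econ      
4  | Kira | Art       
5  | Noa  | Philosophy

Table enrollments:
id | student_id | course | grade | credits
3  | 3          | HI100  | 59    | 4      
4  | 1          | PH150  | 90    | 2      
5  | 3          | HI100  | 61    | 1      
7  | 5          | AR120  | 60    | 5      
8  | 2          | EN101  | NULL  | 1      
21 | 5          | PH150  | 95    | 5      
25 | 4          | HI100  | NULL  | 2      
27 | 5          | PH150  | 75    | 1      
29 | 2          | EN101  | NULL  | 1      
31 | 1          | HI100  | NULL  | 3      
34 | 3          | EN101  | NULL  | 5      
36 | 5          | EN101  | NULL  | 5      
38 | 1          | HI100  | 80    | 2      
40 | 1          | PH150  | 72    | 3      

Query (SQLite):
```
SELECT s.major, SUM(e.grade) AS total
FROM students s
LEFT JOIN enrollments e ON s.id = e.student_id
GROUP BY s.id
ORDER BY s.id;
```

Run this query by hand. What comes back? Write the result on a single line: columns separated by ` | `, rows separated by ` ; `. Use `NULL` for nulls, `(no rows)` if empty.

Biology | 242 ; Art | NULL ; Econ | 120 ; Art | NULL ; Philosophy | 230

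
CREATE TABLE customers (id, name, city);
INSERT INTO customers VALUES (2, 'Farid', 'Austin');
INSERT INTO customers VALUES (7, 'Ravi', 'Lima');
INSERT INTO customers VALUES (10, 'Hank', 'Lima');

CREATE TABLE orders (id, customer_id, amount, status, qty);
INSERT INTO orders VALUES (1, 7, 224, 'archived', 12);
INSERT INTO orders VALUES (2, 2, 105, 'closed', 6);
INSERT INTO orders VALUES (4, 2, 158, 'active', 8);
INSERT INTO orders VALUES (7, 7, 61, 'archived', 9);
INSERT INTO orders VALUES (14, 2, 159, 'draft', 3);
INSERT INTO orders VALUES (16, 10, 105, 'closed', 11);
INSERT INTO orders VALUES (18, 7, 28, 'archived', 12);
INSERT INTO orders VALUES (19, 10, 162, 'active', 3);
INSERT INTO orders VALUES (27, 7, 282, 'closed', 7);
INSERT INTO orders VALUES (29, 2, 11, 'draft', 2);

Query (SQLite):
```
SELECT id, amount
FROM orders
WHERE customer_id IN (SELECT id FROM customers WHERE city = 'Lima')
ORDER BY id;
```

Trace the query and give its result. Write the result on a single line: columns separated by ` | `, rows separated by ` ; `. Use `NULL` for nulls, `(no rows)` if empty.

1 | 224 ; 7 | 61 ; 16 | 105 ; 18 | 28 ; 19 | 162 ; 27 | 282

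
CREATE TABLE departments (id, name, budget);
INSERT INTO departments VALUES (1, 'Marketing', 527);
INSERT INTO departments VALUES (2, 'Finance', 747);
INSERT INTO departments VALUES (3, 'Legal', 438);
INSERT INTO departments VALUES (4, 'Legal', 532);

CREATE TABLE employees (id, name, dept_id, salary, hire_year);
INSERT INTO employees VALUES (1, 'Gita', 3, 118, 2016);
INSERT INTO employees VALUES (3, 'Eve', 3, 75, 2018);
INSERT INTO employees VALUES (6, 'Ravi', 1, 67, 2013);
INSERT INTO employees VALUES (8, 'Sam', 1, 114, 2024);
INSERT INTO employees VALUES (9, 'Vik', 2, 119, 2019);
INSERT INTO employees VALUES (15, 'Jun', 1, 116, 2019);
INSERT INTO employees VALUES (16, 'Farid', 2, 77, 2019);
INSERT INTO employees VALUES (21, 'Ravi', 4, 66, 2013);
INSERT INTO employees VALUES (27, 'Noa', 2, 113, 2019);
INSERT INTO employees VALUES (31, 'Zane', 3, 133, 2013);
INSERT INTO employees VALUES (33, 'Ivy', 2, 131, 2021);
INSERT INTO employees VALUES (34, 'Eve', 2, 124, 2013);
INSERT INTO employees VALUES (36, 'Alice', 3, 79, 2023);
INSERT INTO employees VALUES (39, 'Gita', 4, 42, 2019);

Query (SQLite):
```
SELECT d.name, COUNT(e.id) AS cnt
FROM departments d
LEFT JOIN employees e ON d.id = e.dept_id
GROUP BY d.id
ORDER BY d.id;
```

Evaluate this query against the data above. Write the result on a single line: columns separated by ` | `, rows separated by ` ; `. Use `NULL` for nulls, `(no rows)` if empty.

Marketing | 3 ; Finance | 5 ; Legal | 4 ; Legal | 2

LEFT JOIN keeps every departments row; unmatched ones get NULL for employees columns.
Group by departments.id and compute COUNT(e.id). COUNT(col) of an all-NULL group is 0.
  1: ids {6, 8, 15} → COUNT(e.id)=3
  2: ids {9, 16, 27, 33, 34} → COUNT(e.id)=5
  3: ids {1, 3, 31, 36} → COUNT(e.id)=4
  4: ids {21, 39} → COUNT(e.id)=2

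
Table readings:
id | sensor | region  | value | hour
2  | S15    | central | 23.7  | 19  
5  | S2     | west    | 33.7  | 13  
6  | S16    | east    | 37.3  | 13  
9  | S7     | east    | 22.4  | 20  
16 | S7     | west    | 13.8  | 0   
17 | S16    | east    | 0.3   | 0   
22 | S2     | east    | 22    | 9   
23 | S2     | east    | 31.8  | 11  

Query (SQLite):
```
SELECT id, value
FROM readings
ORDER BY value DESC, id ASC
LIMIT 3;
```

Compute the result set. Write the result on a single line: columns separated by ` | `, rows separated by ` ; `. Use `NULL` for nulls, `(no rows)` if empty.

Sort by value desc, tiebreak id asc: (37.3, id=6), (33.7, id=5), (31.8, id=23), (23.7, id=2), (22.4, id=9), (22, id=22) …. Take first 3.

6 | 37.3 ; 5 | 33.7 ; 23 | 31.8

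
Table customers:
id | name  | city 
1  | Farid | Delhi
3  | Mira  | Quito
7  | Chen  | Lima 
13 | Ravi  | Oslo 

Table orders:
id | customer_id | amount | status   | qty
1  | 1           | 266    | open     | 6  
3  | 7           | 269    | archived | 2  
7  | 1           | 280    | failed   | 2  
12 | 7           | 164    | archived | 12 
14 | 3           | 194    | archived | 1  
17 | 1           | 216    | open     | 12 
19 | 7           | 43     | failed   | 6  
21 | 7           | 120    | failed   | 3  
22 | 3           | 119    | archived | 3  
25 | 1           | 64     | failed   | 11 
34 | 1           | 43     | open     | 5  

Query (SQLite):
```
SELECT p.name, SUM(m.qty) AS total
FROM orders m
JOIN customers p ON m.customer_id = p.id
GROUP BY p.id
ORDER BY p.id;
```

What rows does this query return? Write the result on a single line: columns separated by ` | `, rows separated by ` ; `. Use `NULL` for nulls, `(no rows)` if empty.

Farid | 36 ; Mira | 4 ; Chen | 23

Join each orders row to its customers via customer_id.
Group joined rows by customers.id; compute SUM(m.qty) per group.
  1: ids {1, 7, 17, 25, 34} → SUM(m.qty)=36
  3: ids {14, 22} → SUM(m.qty)=4
  7: ids {3, 12, 19, 21} → SUM(m.qty)=23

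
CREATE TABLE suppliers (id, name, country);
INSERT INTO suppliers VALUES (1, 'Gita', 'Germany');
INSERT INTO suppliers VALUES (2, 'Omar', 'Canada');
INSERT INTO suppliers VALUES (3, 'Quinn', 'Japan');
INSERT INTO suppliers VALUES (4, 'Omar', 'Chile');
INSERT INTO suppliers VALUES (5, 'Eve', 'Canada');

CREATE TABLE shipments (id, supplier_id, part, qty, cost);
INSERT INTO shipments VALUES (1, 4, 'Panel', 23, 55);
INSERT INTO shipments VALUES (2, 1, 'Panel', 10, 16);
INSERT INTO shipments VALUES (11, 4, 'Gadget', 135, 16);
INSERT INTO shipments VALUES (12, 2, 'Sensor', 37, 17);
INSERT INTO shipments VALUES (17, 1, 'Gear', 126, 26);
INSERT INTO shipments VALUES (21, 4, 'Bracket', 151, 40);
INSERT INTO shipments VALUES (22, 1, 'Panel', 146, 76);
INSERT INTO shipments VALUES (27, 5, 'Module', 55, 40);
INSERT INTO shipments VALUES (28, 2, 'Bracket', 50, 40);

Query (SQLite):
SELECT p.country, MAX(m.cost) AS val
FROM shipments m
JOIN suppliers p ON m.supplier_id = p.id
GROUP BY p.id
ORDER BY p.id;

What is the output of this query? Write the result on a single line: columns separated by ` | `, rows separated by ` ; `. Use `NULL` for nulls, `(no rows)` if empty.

Join each shipments row to its suppliers via supplier_id.
Group joined rows by suppliers.id; compute MAX(m.cost) per group.
  1: ids {2, 17, 22} → MAX(m.cost)=76
  2: ids {12, 28} → MAX(m.cost)=40
  4: ids {1, 11, 21} → MAX(m.cost)=55
  5: ids {27} → MAX(m.cost)=40

Germany | 76 ; Canada | 40 ; Chile | 55 ; Canada | 40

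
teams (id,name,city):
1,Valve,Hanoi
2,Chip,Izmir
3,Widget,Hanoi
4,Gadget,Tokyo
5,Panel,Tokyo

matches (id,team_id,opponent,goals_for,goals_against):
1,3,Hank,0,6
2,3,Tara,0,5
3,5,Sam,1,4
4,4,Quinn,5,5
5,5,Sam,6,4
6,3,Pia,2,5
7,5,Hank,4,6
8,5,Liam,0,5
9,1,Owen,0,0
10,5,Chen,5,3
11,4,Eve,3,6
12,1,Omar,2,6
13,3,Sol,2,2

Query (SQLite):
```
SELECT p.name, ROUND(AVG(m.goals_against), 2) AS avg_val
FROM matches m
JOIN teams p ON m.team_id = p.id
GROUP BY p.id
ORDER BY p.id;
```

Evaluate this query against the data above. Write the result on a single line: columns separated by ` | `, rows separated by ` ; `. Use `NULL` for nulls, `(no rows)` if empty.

Join each matches row to its teams via team_id.
Group joined rows by teams.id; compute ROUND(AVG(m.goals_against), 2) per group.
  1: ids {9, 12} → ROUND(AVG(m.goals_against), 2)=3
  3: ids {1, 2, 6, 13} → ROUND(AVG(m.goals_against), 2)=4.5
  4: ids {4, 11} → ROUND(AVG(m.goals_against), 2)=5.5
  5: ids {3, 5, 7, 8, 10} → ROUND(AVG(m.goals_against), 2)=4.4

Valve | 3 ; Widget | 4.5 ; Gadget | 5.5 ; Panel | 4.4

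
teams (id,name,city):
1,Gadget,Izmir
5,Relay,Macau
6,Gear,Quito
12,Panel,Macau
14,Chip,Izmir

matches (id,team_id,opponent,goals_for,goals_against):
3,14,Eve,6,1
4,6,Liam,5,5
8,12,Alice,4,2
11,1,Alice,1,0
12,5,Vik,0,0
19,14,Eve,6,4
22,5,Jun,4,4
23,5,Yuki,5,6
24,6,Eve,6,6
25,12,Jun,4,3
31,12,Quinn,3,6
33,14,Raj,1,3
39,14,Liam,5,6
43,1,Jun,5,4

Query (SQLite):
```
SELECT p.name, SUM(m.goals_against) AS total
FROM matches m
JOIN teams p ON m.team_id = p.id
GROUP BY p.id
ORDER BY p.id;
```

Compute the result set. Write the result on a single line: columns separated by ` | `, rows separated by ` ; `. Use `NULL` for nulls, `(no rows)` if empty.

Join each matches row to its teams via team_id.
Group joined rows by teams.id; compute SUM(m.goals_against) per group.
  1: ids {11, 43} → SUM(m.goals_against)=4
  5: ids {12, 22, 23} → SUM(m.goals_against)=10
  6: ids {4, 24} → SUM(m.goals_against)=11
  12: ids {8, 25, 31} → SUM(m.goals_against)=11
  14: ids {3, 19, 33, 39} → SUM(m.goals_against)=14

Gadget | 4 ; Relay | 10 ; Gear | 11 ; Panel | 11 ; Chip | 14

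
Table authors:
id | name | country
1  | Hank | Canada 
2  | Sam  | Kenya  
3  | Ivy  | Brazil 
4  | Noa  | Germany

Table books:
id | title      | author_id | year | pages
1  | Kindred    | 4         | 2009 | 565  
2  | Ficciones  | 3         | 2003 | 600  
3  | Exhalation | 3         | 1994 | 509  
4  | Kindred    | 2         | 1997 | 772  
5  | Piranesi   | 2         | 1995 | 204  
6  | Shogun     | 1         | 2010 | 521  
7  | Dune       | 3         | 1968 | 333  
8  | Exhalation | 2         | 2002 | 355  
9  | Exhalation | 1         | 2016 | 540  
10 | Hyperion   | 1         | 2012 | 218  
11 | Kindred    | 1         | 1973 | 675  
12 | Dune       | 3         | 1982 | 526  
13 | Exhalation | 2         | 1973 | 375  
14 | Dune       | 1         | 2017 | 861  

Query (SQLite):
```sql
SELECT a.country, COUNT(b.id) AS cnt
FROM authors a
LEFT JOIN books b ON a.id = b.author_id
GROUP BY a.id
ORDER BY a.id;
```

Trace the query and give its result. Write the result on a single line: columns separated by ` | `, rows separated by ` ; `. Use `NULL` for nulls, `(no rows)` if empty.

Canada | 5 ; Kenya | 4 ; Brazil | 4 ; Germany | 1

LEFT JOIN keeps every authors row; unmatched ones get NULL for books columns.
Group by authors.id and compute COUNT(b.id). COUNT(col) of an all-NULL group is 0.
  1: ids {6, 9, 10, 11, 14} → COUNT(b.id)=5
  2: ids {4, 5, 8, 13} → COUNT(b.id)=4
  3: ids {2, 3, 7, 12} → COUNT(b.id)=4
  4: ids {1} → COUNT(b.id)=1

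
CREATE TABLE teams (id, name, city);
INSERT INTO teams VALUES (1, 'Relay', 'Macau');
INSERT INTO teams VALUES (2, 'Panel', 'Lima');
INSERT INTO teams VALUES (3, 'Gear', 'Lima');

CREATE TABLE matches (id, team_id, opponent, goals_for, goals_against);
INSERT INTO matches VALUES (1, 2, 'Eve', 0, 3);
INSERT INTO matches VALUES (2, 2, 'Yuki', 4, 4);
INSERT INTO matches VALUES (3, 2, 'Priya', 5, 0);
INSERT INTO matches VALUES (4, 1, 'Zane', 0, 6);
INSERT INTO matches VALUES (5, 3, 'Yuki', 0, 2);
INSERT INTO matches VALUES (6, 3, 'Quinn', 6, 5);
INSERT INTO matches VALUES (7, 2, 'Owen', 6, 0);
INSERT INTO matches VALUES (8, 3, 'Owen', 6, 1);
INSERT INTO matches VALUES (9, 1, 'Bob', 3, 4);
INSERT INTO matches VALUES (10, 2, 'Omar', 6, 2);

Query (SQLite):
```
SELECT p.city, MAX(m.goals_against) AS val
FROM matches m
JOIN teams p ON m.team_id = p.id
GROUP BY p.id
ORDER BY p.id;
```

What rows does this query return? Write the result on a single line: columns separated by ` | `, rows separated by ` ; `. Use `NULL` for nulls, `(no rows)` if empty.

Macau | 6 ; Lima | 4 ; Lima | 5

Join each matches row to its teams via team_id.
Group joined rows by teams.id; compute MAX(m.goals_against) per group.
  1: ids {4, 9} → MAX(m.goals_against)=6
  2: ids {1, 2, 3, 7, 10} → MAX(m.goals_against)=4
  3: ids {5, 6, 8} → MAX(m.goals_against)=5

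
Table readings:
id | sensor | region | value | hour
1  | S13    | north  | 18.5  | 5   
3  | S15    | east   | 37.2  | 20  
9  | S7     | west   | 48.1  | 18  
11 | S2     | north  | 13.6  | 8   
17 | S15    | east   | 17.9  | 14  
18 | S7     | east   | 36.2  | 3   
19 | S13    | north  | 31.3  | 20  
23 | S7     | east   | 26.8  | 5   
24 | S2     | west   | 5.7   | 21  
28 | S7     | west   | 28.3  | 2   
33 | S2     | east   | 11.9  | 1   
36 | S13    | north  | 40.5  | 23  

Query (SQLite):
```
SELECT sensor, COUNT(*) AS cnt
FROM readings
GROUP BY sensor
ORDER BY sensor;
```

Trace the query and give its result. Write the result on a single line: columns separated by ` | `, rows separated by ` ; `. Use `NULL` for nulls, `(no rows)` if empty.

S13 | 3 ; S15 | 2 ; S2 | 3 ; S7 | 4

Partition readings by sensor; compute COUNT(*) within each group.
  S13: ids {1, 19, 36} → COUNT(*)=3
  S15: ids {3, 17} → COUNT(*)=2
  S2: ids {11, 24, 33} → COUNT(*)=3
  S7: ids {9, 18, 23, 28} → COUNT(*)=4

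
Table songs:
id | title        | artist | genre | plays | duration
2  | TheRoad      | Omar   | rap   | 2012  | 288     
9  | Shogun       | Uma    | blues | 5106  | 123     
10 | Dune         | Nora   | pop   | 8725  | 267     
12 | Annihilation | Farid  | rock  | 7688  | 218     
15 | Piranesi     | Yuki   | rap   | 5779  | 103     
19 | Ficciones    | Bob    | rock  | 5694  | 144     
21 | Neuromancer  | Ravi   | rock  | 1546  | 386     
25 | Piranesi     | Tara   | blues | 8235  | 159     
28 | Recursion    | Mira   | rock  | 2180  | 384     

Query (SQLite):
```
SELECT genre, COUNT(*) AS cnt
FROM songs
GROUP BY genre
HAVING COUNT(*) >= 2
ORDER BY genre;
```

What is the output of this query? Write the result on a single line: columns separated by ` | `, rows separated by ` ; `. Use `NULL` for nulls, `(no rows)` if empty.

Partition songs by genre; compute COUNT(*) within each group.
HAVING: keep groups with count ≥ 2.
  blues: ids {9, 25} → COUNT(*)=2
  pop: ids {10} → COUNT(*)=1
  rap: ids {2, 15} → COUNT(*)=2
  rock: ids {12, 19, 21, 28} → COUNT(*)=4

blues | 2 ; rap | 2 ; rock | 4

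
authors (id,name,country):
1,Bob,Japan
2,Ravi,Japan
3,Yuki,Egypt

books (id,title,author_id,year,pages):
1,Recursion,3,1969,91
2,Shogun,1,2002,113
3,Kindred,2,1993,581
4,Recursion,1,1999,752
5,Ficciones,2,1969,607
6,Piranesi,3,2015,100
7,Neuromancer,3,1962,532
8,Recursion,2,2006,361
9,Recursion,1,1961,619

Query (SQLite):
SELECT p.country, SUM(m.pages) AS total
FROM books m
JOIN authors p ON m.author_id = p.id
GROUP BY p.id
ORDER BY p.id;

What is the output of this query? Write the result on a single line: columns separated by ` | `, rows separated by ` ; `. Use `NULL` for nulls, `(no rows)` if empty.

Join each books row to its authors via author_id.
Group joined rows by authors.id; compute SUM(m.pages) per group.
  1: ids {2, 4, 9} → SUM(m.pages)=1484
  2: ids {3, 5, 8} → SUM(m.pages)=1549
  3: ids {1, 6, 7} → SUM(m.pages)=723

Japan | 1484 ; Japan | 1549 ; Egypt | 723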